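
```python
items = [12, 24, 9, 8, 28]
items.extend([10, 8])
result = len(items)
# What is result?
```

Trace:
`items = [12, 24, 9, 8, 28]` → items = [12, 24, 9, 8, 28]
`items.extend([10, 8])` → items = [12, 24, 9, 8, 28, 10, 8]
`result = len(items)` → result = 7
So result = 7

Answer: 7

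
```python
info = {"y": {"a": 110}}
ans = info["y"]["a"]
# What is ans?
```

Trace:
`info = {"y": {"a": 110}}` → info = {'y': {'a': 110}}
`ans = info["y"]["a"]` → ans = 110
So ans = 110

Answer: 110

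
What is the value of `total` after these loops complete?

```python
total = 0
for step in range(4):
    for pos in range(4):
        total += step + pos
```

Sum of all step+pos for step,pos in 4x4
`total` takes the values: 0 → 1 → 3 → 6 → 7 → 9 → 12 → 16 → 18 → 21 → 25 → 30 → 33 → 37 → 42 → 48

Answer: 48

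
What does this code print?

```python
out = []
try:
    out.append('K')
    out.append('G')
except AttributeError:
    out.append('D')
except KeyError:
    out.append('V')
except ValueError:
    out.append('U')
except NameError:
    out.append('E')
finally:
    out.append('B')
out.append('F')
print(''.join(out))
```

Execution trace: 'K' (try body) → 'G' (try body, no exception) → 'B' (finally) → 'F' (after the try/except). Output: KGBF

Answer: KGBF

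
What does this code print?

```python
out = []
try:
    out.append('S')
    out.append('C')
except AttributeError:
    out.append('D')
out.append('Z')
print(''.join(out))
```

Execution trace: 'S' (try body) → 'C' (try body, no exception) → 'Z' (after the try/except). Output: SCZ

Answer: SCZ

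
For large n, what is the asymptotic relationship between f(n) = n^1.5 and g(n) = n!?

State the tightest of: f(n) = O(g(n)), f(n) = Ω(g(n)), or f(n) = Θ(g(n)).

n^1.5 vs n!: f(n) = O(g(n)) but not Ω(g(n)) — n! grows strictly faster than n^1.5.

Answer: f(n) = O(g(n)) but not Ω(g(n)) — n! grows strictly faster than n^1.5.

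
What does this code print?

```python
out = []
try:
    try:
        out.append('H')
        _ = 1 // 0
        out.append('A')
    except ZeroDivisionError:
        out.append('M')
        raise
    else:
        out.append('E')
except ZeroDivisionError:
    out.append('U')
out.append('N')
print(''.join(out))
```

Execution trace: 'H' (inner try body) → 'M' (inner except ZeroDivisionError) → 'U' (outer except ZeroDivisionError) → 'N' (after the try/except). Output: HMUN

Answer: HMUN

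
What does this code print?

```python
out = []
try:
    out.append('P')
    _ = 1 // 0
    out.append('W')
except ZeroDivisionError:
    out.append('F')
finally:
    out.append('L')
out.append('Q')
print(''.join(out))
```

Execution trace: 'P' (try body) → 'F' (except ZeroDivisionError) → 'L' (finally) → 'Q' (after the try/except). Output: PFLQ

Answer: PFLQ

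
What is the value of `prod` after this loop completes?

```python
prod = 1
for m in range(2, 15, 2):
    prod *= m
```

Product of even numbers 2 to 14
`prod` takes the values: 1 → 2 → 8 → 48 → 384 → 3840 → 46080 → 645120

Answer: 645120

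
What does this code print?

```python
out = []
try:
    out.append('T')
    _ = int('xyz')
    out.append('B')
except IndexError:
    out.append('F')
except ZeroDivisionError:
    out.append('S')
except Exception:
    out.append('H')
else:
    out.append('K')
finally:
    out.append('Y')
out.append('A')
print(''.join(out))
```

Execution trace: 'T' (try body) → 'H' (except Exception) → 'Y' (finally) → 'A' (after the try/except). Output: THYA

Answer: THYA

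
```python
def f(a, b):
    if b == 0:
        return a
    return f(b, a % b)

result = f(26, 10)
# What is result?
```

f(26, 10) -> f(10, 6) -> f(6, 4) -> f(4, 2) -> f(2, 0) -> 2

Answer: 2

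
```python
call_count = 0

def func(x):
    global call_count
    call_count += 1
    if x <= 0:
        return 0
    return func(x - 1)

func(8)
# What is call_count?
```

Linear recursion stepping by 1: 9 calls from x=8 down to ≤0.

Answer: 9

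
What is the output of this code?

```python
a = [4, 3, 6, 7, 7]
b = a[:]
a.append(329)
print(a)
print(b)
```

Key concept: slice [:] creates copy.
Step by step:
`a = [4, 3, 6, 7, 7]` → a = [4, 3, 6, 7, 7]
`b = a[:]` → b = [4, 3, 6, 7, 7]
`a.append(329)` → a = [4, 3, 6, 7, 7, 329]
`print(a)` → prints [4, 3, 6, 7, 7, 329]
`print(b)` → prints [4, 3, 6, 7, 7]

Answer:
[4, 3, 6, 7, 7, 329]
[4, 3, 6, 7, 7]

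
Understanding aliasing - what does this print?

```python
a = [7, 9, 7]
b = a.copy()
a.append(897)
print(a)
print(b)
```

Key concept: list.copy() creates independent copy.
Step by step:
`a = [7, 9, 7]` → a = [7, 9, 7]
`b = a.copy()` → b = [7, 9, 7]
`a.append(897)` → a = [7, 9, 7, 897]
`print(a)` → prints [7, 9, 7, 897]
`print(b)` → prints [7, 9, 7]

Answer:
[7, 9, 7, 897]
[7, 9, 7]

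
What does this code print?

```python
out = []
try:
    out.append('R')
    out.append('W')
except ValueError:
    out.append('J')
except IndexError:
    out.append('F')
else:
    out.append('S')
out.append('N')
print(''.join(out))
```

Execution trace: 'R' (try body) → 'W' (try body, no exception) → 'S' (else) → 'N' (after the try/except). Output: RWSN

Answer: RWSN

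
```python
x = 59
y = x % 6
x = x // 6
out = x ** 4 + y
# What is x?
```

Trace:
`x = 59` → x = 59
`y = x % 6` → y = 5
`x = x // 6` → x = 9
`out = x ** 4 + y` → out = 6566
So x = 9

Answer: 9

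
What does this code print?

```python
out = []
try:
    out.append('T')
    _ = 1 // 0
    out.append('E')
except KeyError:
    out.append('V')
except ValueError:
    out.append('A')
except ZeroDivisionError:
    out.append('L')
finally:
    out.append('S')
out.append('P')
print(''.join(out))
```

Execution trace: 'T' (try body) → 'L' (except ZeroDivisionError) → 'S' (finally) → 'P' (after the try/except). Output: TLSP

Answer: TLSP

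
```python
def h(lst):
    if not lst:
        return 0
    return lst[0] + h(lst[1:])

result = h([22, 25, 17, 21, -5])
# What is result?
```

22 + 25 + 17 + 21 + (-5) + 0 = 80

Answer: 80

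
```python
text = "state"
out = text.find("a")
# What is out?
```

Trace:
`text = "state"` → text = 'state'
`out = text.find("a")` → out = 2
So out = 2

Answer: 2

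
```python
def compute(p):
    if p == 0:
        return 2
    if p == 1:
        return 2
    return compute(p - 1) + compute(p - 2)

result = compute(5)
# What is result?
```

Build up from base cases: compute(0)=2, compute(1)=2, compute(2)=4, compute(3)=6, compute(4)=10, compute(5)=16

Answer: 16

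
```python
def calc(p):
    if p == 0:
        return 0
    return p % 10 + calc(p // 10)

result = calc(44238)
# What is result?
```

Sum of digits of 44238: 8 + 3 + 2 + 4 + 4 = 21

Answer: 21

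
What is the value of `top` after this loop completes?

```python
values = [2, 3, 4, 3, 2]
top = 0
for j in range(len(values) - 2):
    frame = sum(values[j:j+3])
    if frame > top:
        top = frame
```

Max sum of 3-element window in [2, 3, 4, 3, 2]
`top` takes the values: 0 → 9 → 10

Answer: 10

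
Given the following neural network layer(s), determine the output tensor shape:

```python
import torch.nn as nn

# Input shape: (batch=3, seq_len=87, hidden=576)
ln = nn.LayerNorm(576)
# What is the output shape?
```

Input: (3, 87, 576) -> Output: (3, 87, 576)

Answer: (3, 87, 576)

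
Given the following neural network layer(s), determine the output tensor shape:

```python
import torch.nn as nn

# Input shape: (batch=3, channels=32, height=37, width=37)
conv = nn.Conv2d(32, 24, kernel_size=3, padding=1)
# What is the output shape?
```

Input: (3, 32, 37, 37) -> Output: (3, 24, 37, 37)

Answer: (3, 24, 37, 37)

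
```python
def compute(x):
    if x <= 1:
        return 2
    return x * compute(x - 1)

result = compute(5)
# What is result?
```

compute(5) = 5 * 4 * 3 * 2 * 2 = 240

Answer: 240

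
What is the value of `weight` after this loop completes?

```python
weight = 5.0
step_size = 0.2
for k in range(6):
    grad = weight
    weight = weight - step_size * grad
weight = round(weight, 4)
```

Gradient descent: w = 5.0 * (1 - 0.2)^6
`weight` takes the values: 5.0 → 4.0 → 3.2 → 2.56 → 2.048 → 1.6384 → 1.31072 → 1.3107

Answer: 1.3107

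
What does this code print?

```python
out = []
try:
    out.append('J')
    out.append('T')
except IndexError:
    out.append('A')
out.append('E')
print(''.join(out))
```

Execution trace: 'J' (try body) → 'T' (try body, no exception) → 'E' (after the try/except). Output: JTE

Answer: JTE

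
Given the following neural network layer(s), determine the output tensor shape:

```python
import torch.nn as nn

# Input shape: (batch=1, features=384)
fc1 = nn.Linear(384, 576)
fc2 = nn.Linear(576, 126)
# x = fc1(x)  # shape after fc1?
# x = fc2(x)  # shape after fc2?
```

Input: (1, 384) -> after fc1: (1, 576) -> Output: (1, 126)

Answer: (1, 126)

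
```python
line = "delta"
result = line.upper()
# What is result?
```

Trace:
`line = "delta"` → line = 'delta'
`result = line.upper()` → result = 'DELTA'
So result = 'DELTA'

Answer: 'DELTA'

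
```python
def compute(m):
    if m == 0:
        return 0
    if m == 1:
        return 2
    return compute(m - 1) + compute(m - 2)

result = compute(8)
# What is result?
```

Build up from base cases: compute(0)=0, compute(1)=2, compute(2)=2, compute(3)=4, compute(4)=6, compute(5)=10, compute(6)=16, ..., compute(8)=42

Answer: 42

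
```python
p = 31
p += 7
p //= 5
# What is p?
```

Trace:
`p = 31` → p = 31
`p += 7` → p = 38
`p //= 5` → p = 7
So p = 7

Answer: 7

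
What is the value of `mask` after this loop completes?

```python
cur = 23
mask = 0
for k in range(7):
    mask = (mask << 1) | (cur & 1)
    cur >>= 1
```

Reverse lowest 7 bits of 23
`mask` takes the values: 0 → 1 → 3 → 7 → 14 → 29 → 58 → 116

Answer: 116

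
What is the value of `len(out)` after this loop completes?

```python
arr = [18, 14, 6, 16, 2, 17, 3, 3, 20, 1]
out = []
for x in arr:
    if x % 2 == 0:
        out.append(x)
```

Count even numbers in [18, 14, 6, 16, 2, 17, 3, 3, 20, 1]
`out` takes the values: [] → [18] → [18, 14] → [18, 14, 6] → [18, 14, 6, 16] → [18, 14, 6, 16, 2] → [18, 14, 6, 16, 2, 20]
So `len(out)` = 6

Answer: 6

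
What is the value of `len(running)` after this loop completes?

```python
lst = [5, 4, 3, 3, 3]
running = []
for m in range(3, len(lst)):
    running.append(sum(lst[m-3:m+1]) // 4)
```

Number of 4-element averages
`running` takes the values: [] → [3] → [3, 3]
So `len(running)` = 2

Answer: 2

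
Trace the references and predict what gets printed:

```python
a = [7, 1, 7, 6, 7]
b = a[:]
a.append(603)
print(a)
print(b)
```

Key concept: slice [:] creates copy.
Step by step:
`a = [7, 1, 7, 6, 7]` → a = [7, 1, 7, 6, 7]
`b = a[:]` → b = [7, 1, 7, 6, 7]
`a.append(603)` → a = [7, 1, 7, 6, 7, 603]
`print(a)` → prints [7, 1, 7, 6, 7, 603]
`print(b)` → prints [7, 1, 7, 6, 7]

Answer:
[7, 1, 7, 6, 7, 603]
[7, 1, 7, 6, 7]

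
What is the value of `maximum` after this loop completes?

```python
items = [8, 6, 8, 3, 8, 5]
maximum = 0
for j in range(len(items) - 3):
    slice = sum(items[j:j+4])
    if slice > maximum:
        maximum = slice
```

Max sum of 4-element window in [8, 6, 8, 3, 8, 5]
`maximum` takes the values: 0 → 25

Answer: 25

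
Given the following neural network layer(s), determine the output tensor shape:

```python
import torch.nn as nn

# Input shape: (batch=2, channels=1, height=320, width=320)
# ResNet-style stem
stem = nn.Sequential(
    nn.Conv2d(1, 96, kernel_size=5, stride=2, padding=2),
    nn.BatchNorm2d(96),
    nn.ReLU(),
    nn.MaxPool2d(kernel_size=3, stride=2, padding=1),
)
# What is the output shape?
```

Input: (2, 1, 320, 320) -> after Conv2d 5x5 stride=2: (2, 96, 160, 160) -> Output: (2, 96, 80, 80)

Answer: (2, 96, 80, 80)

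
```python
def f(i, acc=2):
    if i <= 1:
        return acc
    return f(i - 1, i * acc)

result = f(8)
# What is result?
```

Accumulator trace (n, acc): (8, 2) -> (7, 16) -> (6, 112) -> (5, 672) -> (4, 3360) -> (3, 13440) -> (2, 40320) -> (1, 80640) -> return 80640

Answer: 80640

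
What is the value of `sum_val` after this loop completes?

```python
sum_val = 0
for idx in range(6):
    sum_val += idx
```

Sum of 0 to 5 = 15
`sum_val` takes the values: 0 → 1 → 3 → 6 → 10 → 15

Answer: 15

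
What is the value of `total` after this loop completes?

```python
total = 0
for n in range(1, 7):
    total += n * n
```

Sum of squares 1² to 6² = 91
`total` takes the values: 0 → 1 → 5 → 14 → 30 → 55 → 91

Answer: 91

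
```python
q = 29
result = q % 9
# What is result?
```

Trace:
`q = 29` → q = 29
`result = q % 9` → result = 2
So result = 2

Answer: 2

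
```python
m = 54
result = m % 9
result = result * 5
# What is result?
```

Trace:
`m = 54` → m = 54
`result = m % 9` → result = 0
`result = result * 5` → result = 0
So result = 0

Answer: 0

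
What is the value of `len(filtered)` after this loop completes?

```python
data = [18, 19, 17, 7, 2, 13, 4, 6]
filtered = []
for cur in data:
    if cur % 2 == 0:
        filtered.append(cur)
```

Count even numbers in [18, 19, 17, 7, 2, 13, 4, 6]
`filtered` takes the values: [] → [18] → [18, 2] → [18, 2, 4] → [18, 2, 4, 6]
So `len(filtered)` = 4

Answer: 4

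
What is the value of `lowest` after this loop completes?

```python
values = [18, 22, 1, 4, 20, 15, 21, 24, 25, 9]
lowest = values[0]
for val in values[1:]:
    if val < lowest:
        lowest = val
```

Minimum of [18, 22, 1, 4, 20, 15, 21, 24, 25, 9]
`lowest` takes the values: 18 → 1

Answer: 1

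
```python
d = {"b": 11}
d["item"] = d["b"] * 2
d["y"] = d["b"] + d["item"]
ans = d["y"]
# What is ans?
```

Trace:
`d = {"b": 11}` → d = {'b': 11}
`d["item"] = d["b"] * 2` → d = {'b': 11, 'item': 22}
`d["y"] = d["b"] + d["item"]` → d = {'b': 11, 'item': 22, 'y': 33}
`ans = d["y"]` → ans = 33
So ans = 33

Answer: 33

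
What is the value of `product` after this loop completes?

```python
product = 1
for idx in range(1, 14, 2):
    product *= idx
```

Product of 1, 3, 5, ... up to 13
`product` takes the values: 1 → 3 → 15 → 105 → 945 → 10395 → 135135

Answer: 135135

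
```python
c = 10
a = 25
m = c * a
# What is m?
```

Trace:
`c = 10` → c = 10
`a = 25` → a = 25
`m = c * a` → m = 250
So m = 250

Answer: 250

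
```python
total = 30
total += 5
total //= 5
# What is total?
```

Trace:
`total = 30` → total = 30
`total += 5` → total = 35
`total //= 5` → total = 7
So total = 7

Answer: 7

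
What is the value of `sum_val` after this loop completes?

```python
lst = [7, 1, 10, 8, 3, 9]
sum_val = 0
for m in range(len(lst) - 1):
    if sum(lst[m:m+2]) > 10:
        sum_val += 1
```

Count windows with sum > 10
`sum_val` takes the values: 0 → 1 → 2 → 3 → 4

Answer: 4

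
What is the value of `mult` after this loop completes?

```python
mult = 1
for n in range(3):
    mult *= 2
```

2^3 = 8
`mult` takes the values: 1 → 2 → 4 → 8

Answer: 8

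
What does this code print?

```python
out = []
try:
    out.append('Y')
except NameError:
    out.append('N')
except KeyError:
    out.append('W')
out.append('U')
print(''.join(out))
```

Execution trace: 'Y' (try body, no exception) → 'U' (after the try/except). Output: YU

Answer: YU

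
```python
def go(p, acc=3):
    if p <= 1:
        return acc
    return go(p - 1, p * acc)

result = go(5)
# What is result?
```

Accumulator trace (n, acc): (5, 3) -> (4, 15) -> (3, 60) -> (2, 180) -> (1, 360) -> return 360

Answer: 360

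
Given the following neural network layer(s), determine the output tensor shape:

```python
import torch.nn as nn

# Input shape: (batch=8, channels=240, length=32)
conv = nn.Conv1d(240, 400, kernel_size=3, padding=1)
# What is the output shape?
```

Input: (8, 240, 32) -> Output: (8, 400, 32)

Answer: (8, 400, 32)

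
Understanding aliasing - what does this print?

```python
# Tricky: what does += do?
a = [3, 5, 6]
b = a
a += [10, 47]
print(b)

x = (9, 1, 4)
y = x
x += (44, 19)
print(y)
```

Key concept: += behavior differs for mutable vs immutable.
Step by step:
`a = [3, 5, 6]` → a = [3, 5, 6]
`b = a` → b = [3, 5, 6] (same object as a)
`a += [10, 47]` → a = [3, 5, 6, 10, 47] (same object as b); b = [3, 5, 6, 10, 47] (same object as a)
`print(b)` → prints [3, 5, 6, 10, 47]
`x = (9, 1, 4)` → x = (9, 1, 4)
`y = x` → y = (9, 1, 4)
`x += (44, 19)` → x = (9, 1, 4, 44, 19)
`print(y)` → prints (9, 1, 4)

Answer:
[3, 5, 6, 10, 47]
(9, 1, 4)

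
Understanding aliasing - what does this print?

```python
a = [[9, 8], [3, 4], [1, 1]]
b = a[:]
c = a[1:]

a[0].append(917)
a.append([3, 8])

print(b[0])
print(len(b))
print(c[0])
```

Key concept: slice with nested mutation.
Step by step:
`a = [[9, 8], [3, 4], [1, 1]]` → a = [[9, 8], [3, 4], [1, 1]]
`b = a[:]` → b = [[9, 8], [3, 4], [1, 1]]
`c = a[1:]` → c = [[3, 4], [1, 1]]
`a[0].append(917)` → a = [[9, 8, 917], [3, 4], [1, 1]]; b = [[9, 8, 917], [3, 4], [1, 1]]
`a.append([3, 8])` → a = [[9, 8, 917], [3, 4], [1, 1], [3, 8]]
`print(b[0])` → prints [9, 8, 917]
`print(len(b))` → prints 3
`print(c[0])` → prints [3, 4]

Answer:
[9, 8, 917]
3
[3, 4]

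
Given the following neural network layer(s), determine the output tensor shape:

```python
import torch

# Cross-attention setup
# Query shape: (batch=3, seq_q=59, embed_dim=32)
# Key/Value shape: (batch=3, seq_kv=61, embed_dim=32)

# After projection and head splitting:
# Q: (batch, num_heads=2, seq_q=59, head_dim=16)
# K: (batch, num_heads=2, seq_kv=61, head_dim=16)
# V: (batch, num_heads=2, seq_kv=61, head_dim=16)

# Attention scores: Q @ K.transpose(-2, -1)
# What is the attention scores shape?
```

Input: (3, 59, 32) -> Output: (3, 2, 59, 61)

Answer: (3, 2, 59, 61)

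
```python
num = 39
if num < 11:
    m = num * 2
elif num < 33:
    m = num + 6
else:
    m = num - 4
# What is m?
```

Trace:
`num = 39` → num = 39
`if num < 11: ...` → num < 11 is False, num < 33 is False, take else branch → m = 35
So m = 35

Answer: 35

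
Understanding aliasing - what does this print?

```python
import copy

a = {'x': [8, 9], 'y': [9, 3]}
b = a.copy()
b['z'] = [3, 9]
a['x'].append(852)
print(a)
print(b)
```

Key concept: shallow copy of dict with mutable values.
Step by step:
`a = {'x': [8, 9], 'y': [9, 3]}` → a = {'x': [8, 9], 'y': [9, 3]}
`b = a.copy()` → b = {'x': [8, 9], 'y': [9, 3]}
`b['z'] = [3, 9]` → b = {'x': [8, 9], 'y': [9, 3], 'z': [3, 9]}
`a['x'].append(852)` → a = {'x': [8, 9, 852], 'y': [9, 3]}; b = {'x': [8, 9, 852], 'y': [9, 3], 'z': [3, 9]}
`print(a)` → prints {'x': [8, 9, 852], 'y': [9, 3]}
`print(b)` → prints {'x': [8, 9, 852], 'y': [9, 3], 'z': [3, 9]}

Answer:
{'x': [8, 9, 852], 'y': [9, 3]}
{'x': [8, 9, 852], 'y': [9, 3], 'z': [3, 9]}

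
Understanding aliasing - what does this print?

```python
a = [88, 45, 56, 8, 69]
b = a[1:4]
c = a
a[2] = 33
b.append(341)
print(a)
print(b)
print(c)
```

Key concept: slice vs alias.
Step by step:
`a = [88, 45, 56, 8, 69]` → a = [88, 45, 56, 8, 69]
`b = a[1:4]` → b = [45, 56, 8]
`c = a` → c = [88, 45, 56, 8, 69] (same object as a)
`a[2] = 33` → a = [88, 45, 33, 8, 69] (same object as c); c = [88, 45, 33, 8, 69] (same object as a)
`b.append(341)` → b = [45, 56, 8, 341]
`print(a)` → prints [88, 45, 33, 8, 69]
`print(b)` → prints [45, 56, 8, 341]
`print(c)` → prints [88, 45, 33, 8, 69]

Answer:
[88, 45, 33, 8, 69]
[45, 56, 8, 341]
[88, 45, 33, 8, 69]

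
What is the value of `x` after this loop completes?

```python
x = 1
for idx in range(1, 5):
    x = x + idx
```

Start at 1, add 1 through 4
`x` takes the values: 1 → 2 → 4 → 7 → 11

Answer: 11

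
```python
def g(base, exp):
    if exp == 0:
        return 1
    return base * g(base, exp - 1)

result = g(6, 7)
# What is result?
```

g(6, 7) = 6 * 6 * 6 * 6 * 6 * 6 * 6 = 279936

Answer: 279936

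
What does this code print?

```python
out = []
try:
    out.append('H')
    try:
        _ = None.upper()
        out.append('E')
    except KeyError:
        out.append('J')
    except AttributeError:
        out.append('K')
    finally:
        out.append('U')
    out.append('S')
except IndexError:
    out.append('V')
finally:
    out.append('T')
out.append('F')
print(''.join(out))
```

Execution trace: 'H' (try body) → 'K' (inner except AttributeError) → 'U' (inner finally) → 'S' (try body, no exception) → 'T' (finally) → 'F' (after the try/except). Output: HKUSTF

Answer: HKUSTF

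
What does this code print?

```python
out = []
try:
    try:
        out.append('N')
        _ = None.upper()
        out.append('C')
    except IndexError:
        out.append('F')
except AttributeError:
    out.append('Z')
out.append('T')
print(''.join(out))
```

Execution trace: 'N' (inner try body) → 'Z' (outer except AttributeError) → 'T' (after the try/except). Output: NZT

Answer: NZT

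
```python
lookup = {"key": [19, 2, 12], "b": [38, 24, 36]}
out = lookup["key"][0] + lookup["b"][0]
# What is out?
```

Trace:
`lookup = {"key": [19, 2, 12], "b": [38, 24, 36]}` → lookup = {'key': [19, 2, 12], 'b': [38, 24, 36]}
`out = lookup["key"][0] + lookup["b"][0]` → out = 57
So out = 57

Answer: 57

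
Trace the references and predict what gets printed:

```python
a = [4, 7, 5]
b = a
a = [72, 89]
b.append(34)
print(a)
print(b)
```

Key concept: rebinding vs mutation: a is rebound to a new list, b still points at the original.
Step by step:
`a = [4, 7, 5]` → a = [4, 7, 5]
`b = a` → b = [4, 7, 5] (same object as a)
`a = [72, 89]` → a = [72, 89]
`b.append(34)` → b = [4, 7, 5, 34]
`print(a)` → prints [72, 89]
`print(b)` → prints [4, 7, 5, 34]

Answer:
[72, 89]
[4, 7, 5, 34]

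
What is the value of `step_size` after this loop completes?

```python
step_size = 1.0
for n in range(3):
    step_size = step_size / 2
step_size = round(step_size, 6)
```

Halving LR 3 times: 1 / 2^3
`step_size` takes the values: 1.0 → 0.5 → 0.25 → 0.125

Answer: 0.125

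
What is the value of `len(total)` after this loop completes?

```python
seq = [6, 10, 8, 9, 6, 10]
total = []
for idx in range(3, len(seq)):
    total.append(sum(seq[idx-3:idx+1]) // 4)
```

Number of 4-element averages
`total` takes the values: [] → [8] → [8, 8] → [8, 8, 8]
So `len(total)` = 3

Answer: 3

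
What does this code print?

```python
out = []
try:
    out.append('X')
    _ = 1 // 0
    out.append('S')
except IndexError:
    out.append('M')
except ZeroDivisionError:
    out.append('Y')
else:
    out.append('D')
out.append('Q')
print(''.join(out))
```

Execution trace: 'X' (try body) → 'Y' (except ZeroDivisionError) → 'Q' (after the try/except). Output: XYQ

Answer: XYQ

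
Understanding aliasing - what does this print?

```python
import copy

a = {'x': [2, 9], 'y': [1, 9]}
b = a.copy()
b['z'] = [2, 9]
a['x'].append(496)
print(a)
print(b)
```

Key concept: shallow copy of dict with mutable values.
Step by step:
`a = {'x': [2, 9], 'y': [1, 9]}` → a = {'x': [2, 9], 'y': [1, 9]}
`b = a.copy()` → b = {'x': [2, 9], 'y': [1, 9]}
`b['z'] = [2, 9]` → b = {'x': [2, 9], 'y': [1, 9], 'z': [2, 9]}
`a['x'].append(496)` → a = {'x': [2, 9, 496], 'y': [1, 9]}; b = {'x': [2, 9, 496], 'y': [1, 9], 'z': [2, 9]}
`print(a)` → prints {'x': [2, 9, 496], 'y': [1, 9]}
`print(b)` → prints {'x': [2, 9, 496], 'y': [1, 9], 'z': [2, 9]}

Answer:
{'x': [2, 9, 496], 'y': [1, 9]}
{'x': [2, 9, 496], 'y': [1, 9], 'z': [2, 9]}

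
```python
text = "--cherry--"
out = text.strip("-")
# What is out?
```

Trace:
`text = "--cherry--"` → text = '--cherry--'
`out = text.strip("-")` → out = 'cherry'
So out = 'cherry'

Answer: 'cherry'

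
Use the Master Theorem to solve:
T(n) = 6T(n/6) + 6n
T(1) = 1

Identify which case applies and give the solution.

a=6, b=6, f(n)=6n. log_6(6) = 1. Since c=1 = 1, Case 2 applies: T(n) = Θ(n^log_b(a) · log n) = O(n log n).

Answer: O(n log n) - Case 2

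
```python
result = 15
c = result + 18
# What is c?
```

Trace:
`result = 15` → result = 15
`c = result + 18` → c = 33
So c = 33

Answer: 33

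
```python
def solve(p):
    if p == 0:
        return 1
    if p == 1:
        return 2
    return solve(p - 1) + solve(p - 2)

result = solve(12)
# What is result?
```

Build up from base cases: solve(0)=1, solve(1)=2, solve(2)=3, solve(3)=5, solve(4)=8, solve(5)=13, solve(6)=21, ..., solve(12)=377

Answer: 377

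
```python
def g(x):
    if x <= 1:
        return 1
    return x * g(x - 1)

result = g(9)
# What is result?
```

g(9) = 9 * 8 * 7 * 6 * 5 * 4 * 3 * 2 * 1 = 362880

Answer: 362880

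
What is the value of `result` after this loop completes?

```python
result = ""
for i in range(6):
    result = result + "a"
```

Repeat 'a' 6 times
`result` takes the values: "" → "a" → "aa" → "aaa" → "aaaa" → "aaaaa" → "aaaaaa"

Answer: "aaaaaa"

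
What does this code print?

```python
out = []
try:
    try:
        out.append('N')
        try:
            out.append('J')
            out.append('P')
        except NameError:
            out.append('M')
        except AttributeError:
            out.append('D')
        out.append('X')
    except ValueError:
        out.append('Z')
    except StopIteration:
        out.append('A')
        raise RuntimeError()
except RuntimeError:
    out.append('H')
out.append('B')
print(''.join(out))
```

Execution trace: 'N' (try body) → 'J' (inner try body) → 'P' (inner try body, no exception) → 'X' (try body, no exception) → 'B' (after the try/except). Output: NJPXB

Answer: NJPXB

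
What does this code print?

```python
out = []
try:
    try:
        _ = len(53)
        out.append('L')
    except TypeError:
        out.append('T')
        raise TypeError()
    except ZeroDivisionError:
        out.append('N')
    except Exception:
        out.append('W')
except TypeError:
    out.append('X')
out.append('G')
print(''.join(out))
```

Execution trace: 'T' (inner except TypeError) → 'X' (outer except TypeError) → 'G' (after the try/except). Output: TXG

Answer: TXG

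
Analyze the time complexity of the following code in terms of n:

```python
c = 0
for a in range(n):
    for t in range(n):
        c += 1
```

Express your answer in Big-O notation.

Each loop level contributes: n × n. Multiplying the contributions gives O(n^2).

Answer: O(n^2)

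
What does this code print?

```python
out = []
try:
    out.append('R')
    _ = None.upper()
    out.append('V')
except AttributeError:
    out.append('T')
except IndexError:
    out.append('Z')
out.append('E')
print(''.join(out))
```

Execution trace: 'R' (try body) → 'T' (except AttributeError) → 'E' (after the try/except). Output: RTE

Answer: RTE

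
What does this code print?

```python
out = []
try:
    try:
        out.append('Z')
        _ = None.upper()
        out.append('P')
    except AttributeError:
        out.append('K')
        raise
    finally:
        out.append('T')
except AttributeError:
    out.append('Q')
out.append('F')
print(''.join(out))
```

Execution trace: 'Z' (inner try body) → 'K' (inner except AttributeError) → 'T' (inner finally) → 'Q' (outer except AttributeError) → 'F' (after the try/except). Output: ZKTQF

Answer: ZKTQF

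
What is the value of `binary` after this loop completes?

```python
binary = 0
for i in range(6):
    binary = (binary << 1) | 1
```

Build 6 consecutive 1-bits: 0b111111
`binary` takes the values: 0 → 1 → 3 → 7 → 15 → 31 → 63

Answer: 63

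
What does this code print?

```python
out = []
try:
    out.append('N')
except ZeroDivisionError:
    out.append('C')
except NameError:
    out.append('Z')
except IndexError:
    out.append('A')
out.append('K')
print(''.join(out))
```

Execution trace: 'N' (try body, no exception) → 'K' (after the try/except). Output: NK

Answer: NK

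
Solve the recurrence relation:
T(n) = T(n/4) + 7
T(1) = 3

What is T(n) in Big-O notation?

Each step divides n by 4 and adds 7. After log_4(n) steps we reach T(1)=3. So T(n) = 7·log_4(n) + 3 = O(log n).

Answer: O(log n)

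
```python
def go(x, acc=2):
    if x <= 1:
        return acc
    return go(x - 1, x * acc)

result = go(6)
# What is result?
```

Accumulator trace (n, acc): (6, 2) -> (5, 12) -> (4, 60) -> (3, 240) -> (2, 720) -> (1, 1440) -> return 1440

Answer: 1440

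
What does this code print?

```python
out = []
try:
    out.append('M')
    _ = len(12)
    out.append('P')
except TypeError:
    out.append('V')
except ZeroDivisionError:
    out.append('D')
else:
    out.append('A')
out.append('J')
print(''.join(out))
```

Execution trace: 'M' (try body) → 'V' (except TypeError) → 'J' (after the try/except). Output: MVJ

Answer: MVJ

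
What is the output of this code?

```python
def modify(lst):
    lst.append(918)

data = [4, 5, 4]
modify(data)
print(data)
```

Key concept: function modifies passed list.
Step by step:
`data = [4, 5, 4]` → data = [4, 5, 4]
`modify(data)` → data = [4, 5, 4, 918]
`print(data)` → prints [4, 5, 4, 918]

Answer: [4, 5, 4, 918]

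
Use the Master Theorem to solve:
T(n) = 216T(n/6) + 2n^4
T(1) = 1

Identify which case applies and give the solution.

a=216, b=6, f(n)=2n^4. log_6(216) = 3. Since c=4 > 3 and the regularity condition holds (216(n/6)^4 = (216/6^4)n^4 with 216/6^4 < 1), Case 3 applies: T(n) = Θ(f(n)) = O(n^4).

Answer: O(n^4) - Case 3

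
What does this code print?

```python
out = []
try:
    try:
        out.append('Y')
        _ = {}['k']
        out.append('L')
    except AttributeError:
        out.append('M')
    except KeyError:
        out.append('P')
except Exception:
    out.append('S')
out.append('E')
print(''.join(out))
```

Execution trace: 'Y' (inner try body) → 'P' (inner except KeyError) → 'E' (after the try/except). Output: YPE

Answer: YPE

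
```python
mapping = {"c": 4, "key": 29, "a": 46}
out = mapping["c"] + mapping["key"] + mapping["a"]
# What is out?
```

Trace:
`mapping = {"c": 4, "key": 29, "a": 46}` → mapping = {'c': 4, 'key': 29, 'a': 46}
`out = mapping["c"] + mapping["key"] + mapping["a"]` → out = 79
So out = 79

Answer: 79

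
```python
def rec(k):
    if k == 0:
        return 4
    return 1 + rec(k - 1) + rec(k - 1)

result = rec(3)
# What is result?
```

rec(k) = 1 + 2·rec(k-1), rec(0)=4. Closed form: (4+1)·2^3 - 1 = 39.

Answer: 39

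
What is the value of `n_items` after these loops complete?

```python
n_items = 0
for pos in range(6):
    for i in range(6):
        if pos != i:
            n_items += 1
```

6² - 6 (exclude diagonal)
`n_items` takes the values: 0 → 1 → 2 → 3 → 4 → 5 → 6 → 7 → 8 → 9 → 10 → 11 → 12 → 13 → 14 → 15 → 16 → 17 → 18 → 19 → 20 → 21 → 22 → 23 → 24 → 25 → 26 → 27 → 28 → 29 → 30

Answer: 30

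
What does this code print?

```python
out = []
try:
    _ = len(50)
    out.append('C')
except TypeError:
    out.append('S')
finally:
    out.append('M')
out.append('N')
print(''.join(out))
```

Execution trace: 'S' (except TypeError) → 'M' (finally) → 'N' (after the try/except). Output: SMN

Answer: SMN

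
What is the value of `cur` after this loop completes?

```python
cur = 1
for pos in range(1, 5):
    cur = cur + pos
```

Start at 1, add 1 through 4
`cur` takes the values: 1 → 2 → 4 → 7 → 11

Answer: 11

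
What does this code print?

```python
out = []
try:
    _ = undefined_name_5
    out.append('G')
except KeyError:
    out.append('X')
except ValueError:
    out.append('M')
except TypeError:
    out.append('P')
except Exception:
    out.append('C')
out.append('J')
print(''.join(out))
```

Execution trace: 'C' (except Exception) → 'J' (after the try/except). Output: CJ

Answer: CJ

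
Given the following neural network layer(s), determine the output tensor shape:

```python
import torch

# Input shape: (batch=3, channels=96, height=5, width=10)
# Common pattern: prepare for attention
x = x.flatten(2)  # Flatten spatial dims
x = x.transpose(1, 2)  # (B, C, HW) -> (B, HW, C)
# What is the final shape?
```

Input: (3, 96, 5, 10) -> after flatten(2): (3, 96, 50) -> Output: (3, 50, 96)

Answer: (3, 50, 96)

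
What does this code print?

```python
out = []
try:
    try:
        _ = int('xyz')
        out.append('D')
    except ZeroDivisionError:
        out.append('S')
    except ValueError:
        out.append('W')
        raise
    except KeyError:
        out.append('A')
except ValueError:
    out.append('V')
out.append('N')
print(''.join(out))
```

Execution trace: 'W' (inner except ValueError) → 'V' (outer except ValueError) → 'N' (after the try/except). Output: WVN

Answer: WVN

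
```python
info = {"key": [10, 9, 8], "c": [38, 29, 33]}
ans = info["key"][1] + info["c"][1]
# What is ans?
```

Trace:
`info = {"key": [10, 9, 8], "c": [38, 29, 33]}` → info = {'key': [10, 9, 8], 'c': [38, 29, 33]}
`ans = info["key"][1] + info["c"][1]` → ans = 38
So ans = 38

Answer: 38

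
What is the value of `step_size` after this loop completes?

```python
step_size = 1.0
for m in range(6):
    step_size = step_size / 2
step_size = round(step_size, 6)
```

Halving LR 6 times: 1 / 2^6
`step_size` takes the values: 1.0 → 0.5 → 0.25 → 0.125 → 0.0625 → 0.03125 → 0.015625

Answer: 0.015625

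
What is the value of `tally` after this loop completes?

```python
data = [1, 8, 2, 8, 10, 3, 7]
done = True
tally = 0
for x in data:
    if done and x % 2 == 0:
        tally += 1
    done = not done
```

Count even values at even positions
`tally` takes the values: 0 → 1 → 2

Answer: 2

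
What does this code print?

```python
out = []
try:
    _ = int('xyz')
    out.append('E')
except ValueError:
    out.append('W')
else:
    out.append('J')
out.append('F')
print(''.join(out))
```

Execution trace: 'W' (except ValueError) → 'F' (after the try/except). Output: WF

Answer: WF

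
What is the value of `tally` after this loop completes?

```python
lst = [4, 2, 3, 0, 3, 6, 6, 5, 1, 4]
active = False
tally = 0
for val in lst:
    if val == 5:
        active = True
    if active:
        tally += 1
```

Count elements after first 5 in [4, 2, 3, 0, 3, 6, 6, 5, 1, 4]
`tally` takes the values: 0 → 1 → 2 → 3

Answer: 3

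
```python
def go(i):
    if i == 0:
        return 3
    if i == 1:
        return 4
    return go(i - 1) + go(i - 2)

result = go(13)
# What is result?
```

Build up from base cases: go(0)=3, go(1)=4, go(2)=7, go(3)=11, go(4)=18, go(5)=29, go(6)=47, ..., go(13)=1364

Answer: 1364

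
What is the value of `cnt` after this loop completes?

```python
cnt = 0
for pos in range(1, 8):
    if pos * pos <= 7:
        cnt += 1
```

Count numbers where pos² ≤ 7
`cnt` takes the values: 0 → 1 → 2

Answer: 2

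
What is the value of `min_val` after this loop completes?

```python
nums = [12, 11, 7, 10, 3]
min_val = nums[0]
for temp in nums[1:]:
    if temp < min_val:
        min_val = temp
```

Minimum of [12, 11, 7, 10, 3]
`min_val` takes the values: 12 → 11 → 7 → 3

Answer: 3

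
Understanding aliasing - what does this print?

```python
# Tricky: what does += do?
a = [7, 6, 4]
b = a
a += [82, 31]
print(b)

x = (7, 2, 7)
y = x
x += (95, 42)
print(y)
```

Key concept: += behavior differs for mutable vs immutable.
Step by step:
`a = [7, 6, 4]` → a = [7, 6, 4]
`b = a` → b = [7, 6, 4] (same object as a)
`a += [82, 31]` → a = [7, 6, 4, 82, 31] (same object as b); b = [7, 6, 4, 82, 31] (same object as a)
`print(b)` → prints [7, 6, 4, 82, 31]
`x = (7, 2, 7)` → x = (7, 2, 7)
`y = x` → y = (7, 2, 7)
`x += (95, 42)` → x = (7, 2, 7, 95, 42)
`print(y)` → prints (7, 2, 7)

Answer:
[7, 6, 4, 82, 31]
(7, 2, 7)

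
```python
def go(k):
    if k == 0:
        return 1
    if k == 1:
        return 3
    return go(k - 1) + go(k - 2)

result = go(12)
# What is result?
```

Build up from base cases: go(0)=1, go(1)=3, go(2)=4, go(3)=7, go(4)=11, go(5)=18, go(6)=29, ..., go(12)=521

Answer: 521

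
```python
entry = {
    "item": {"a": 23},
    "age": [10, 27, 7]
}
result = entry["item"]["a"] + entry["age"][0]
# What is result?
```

Trace:
`entry = { ...` → entry = {'item': {'a': 23}, 'age': [10, 27, 7]}
`result = entry["item"]["a"] + entry["age"][0]` → result = 33
So result = 33

Answer: 33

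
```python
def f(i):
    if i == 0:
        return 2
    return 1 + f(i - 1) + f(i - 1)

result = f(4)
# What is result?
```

f(i) = 1 + 2·f(i-1), f(0)=2. Closed form: (2+1)·2^4 - 1 = 47.

Answer: 47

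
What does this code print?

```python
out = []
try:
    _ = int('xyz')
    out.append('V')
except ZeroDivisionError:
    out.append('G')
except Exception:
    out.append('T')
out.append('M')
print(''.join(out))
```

Execution trace: 'T' (except Exception) → 'M' (after the try/except). Output: TM

Answer: TM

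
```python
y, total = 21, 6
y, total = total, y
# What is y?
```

Trace:
`y, total = 21, 6` → y = 21; total = 6
`y, total = total, y` → y = 6; total = 21
So y = 6

Answer: 6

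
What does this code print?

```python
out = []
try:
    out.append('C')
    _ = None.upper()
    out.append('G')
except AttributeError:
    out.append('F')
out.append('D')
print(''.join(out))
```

Execution trace: 'C' (try body) → 'F' (except AttributeError) → 'D' (after the try/except). Output: CFD

Answer: CFD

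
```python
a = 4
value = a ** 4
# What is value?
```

Trace:
`a = 4` → a = 4
`value = a ** 4` → value = 256
So value = 256

Answer: 256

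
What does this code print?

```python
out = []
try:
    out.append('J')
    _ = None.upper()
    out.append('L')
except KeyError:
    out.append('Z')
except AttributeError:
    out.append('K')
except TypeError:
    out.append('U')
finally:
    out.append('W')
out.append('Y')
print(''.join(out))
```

Execution trace: 'J' (try body) → 'K' (except AttributeError) → 'W' (finally) → 'Y' (after the try/except). Output: JKWY

Answer: JKWY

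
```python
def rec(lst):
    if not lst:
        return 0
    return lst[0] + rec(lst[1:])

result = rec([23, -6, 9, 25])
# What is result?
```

23 + (-6) + 9 + 25 + 0 = 51

Answer: 51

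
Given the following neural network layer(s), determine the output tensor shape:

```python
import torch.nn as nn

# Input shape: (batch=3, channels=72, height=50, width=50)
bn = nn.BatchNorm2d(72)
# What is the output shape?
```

Input: (3, 72, 50, 50) -> Output: (3, 72, 50, 50)

Answer: (3, 72, 50, 50)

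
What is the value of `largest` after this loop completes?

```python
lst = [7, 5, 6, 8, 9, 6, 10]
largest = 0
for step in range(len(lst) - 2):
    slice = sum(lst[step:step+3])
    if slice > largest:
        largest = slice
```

Max sum of 3-element window in [7, 5, 6, 8, 9, 6, 10]
`largest` takes the values: 0 → 18 → 19 → 23 → 25

Answer: 25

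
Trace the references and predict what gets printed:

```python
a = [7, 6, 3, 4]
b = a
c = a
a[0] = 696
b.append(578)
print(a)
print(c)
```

Key concept: multiple aliases.
Step by step:
`a = [7, 6, 3, 4]` → a = [7, 6, 3, 4]
`b = a` → b = [7, 6, 3, 4] (same object as a)
`c = a` → c = [7, 6, 3, 4] (same object as a, b)
`a[0] = 696` → a = [696, 6, 3, 4] (same object as b, c); b = [696, 6, 3, 4] (same object as a, c); c = [696, 6, 3, 4] (same object as a, b)
`b.append(578)` → a = [696, 6, 3, 4, 578] (same object as b, c); b = [696, 6, 3, 4, 578] (same object as a, c); c = [696, 6, 3, 4, 578] (same object as a, b)
`print(a)` → prints [696, 6, 3, 4, 578]
`print(c)` → prints [696, 6, 3, 4, 578]

Answer:
[696, 6, 3, 4, 578]
[696, 6, 3, 4, 578]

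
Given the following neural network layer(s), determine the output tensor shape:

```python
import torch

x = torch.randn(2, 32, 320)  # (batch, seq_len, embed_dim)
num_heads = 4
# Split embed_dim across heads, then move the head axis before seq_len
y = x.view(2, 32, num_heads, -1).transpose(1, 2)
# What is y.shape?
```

Input: (2, 32, 320) -> head_dim = 320 // 4 = 80; after view: (2, 32, 4, 80) -> after transpose(1, 2): (2, 4, 32, 80) -> Output: (2, 4, 32, 80)

Answer: (2, 4, 32, 80)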